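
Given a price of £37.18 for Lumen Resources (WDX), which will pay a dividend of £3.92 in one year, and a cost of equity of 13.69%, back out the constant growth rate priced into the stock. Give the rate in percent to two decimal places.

From P₀ = D₁/(r − g), the implied growth is g = r − D₁/P₀.
g = 0.1369 − 3.92/37.18 = 0.1369 − 0.10543 = 0.03147

3.15%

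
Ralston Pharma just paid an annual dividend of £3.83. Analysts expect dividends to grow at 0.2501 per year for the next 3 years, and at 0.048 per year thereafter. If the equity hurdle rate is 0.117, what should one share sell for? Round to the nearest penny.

£96.00

Two-stage DDM. Project D₁…D_3 at 0.2501, terminal growth 0.048, discount at r = 0.117.
D_1 = 4.7879
D_2 = 5.9853
D_3 = 7.4823
Terminal value at t=3: TV = D_4/(r−g) = 7.8414/(0.117−0.048) = 113.6437
P₀ = 4.7879/(1+0.117)^1 + 5.9853/(1+0.117)^2 + 7.4823/(1+0.117)^3 + 113.6437/(1+0.117)^3 = 95.9951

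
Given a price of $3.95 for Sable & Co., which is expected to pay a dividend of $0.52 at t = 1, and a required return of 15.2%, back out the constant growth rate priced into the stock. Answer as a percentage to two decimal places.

2.04%

From P₀ = D₁/(r − g), the implied growth is g = r − D₁/P₀.
g = 0.152 − 0.52/3.95 = 0.152 − 0.13165 = 0.02035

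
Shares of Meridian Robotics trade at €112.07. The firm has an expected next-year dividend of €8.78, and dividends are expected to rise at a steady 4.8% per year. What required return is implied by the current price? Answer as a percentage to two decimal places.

Rearranging the constant-growth DDM: r = D₁/P₀ + g.
r = 8.7800 / 112.07 + 0.048 = 0.07834 + 0.048 = 0.12634

12.63%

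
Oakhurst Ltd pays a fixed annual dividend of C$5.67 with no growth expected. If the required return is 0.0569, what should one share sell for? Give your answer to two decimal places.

Zero-growth DDM (perpetuity): P₀ = D/r = 5.67 / 0.0569 = 99.6485

C$99.65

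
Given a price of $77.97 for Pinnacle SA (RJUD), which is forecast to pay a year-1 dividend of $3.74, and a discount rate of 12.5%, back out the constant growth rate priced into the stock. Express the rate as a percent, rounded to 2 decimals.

From P₀ = D₁/(r − g), the implied growth is g = r − D₁/P₀.
g = 0.125 − 3.74/77.97 = 0.125 − 0.04797 = 0.07703

7.70%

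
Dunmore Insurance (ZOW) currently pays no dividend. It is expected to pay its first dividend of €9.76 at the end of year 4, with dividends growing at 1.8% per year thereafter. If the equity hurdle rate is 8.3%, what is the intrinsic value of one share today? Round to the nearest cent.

Deferred-dividend DDM. At t=3 the remaining stream is a growing perpetuity with first payment D_4 = 9.76.
V_3 = D_4/(r−g) = 9.76/(0.083−0.018) = 150.1538
P₀ = V_3/(1+r)^3 = 150.1538/(1+0.083)^3 = 118.2091

€118.21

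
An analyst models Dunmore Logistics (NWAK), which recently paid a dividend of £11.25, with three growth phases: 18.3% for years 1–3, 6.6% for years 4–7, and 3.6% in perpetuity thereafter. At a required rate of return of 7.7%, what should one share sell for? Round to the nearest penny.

£460.55

Three-stage DDM. Project D₁…D_7; terminal Gordon value at t=7 with g = 0.036; discount at r = 0.077.
D_1 = 13.3087
D_2 = 15.7443
D_3 = 18.6254
D_4 = 19.8547
D_5 = 21.1651
D_6 = 22.5620
D_7 = 24.0511
TV_7 = 24.9170/(0.077−0.036) = 607.7311
P₀ = Σ Dₜ/(1+r)ᵗ + TV_7/(1+r)^7 = 460.5479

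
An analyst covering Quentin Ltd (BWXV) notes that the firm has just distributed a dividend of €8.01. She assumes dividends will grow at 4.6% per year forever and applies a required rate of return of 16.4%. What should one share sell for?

€71.00

Gordon growth model: P₀ = D₁/(r − g). D₁ = 8.01 × (1 + 0.046) = 8.3785.
P₀ = 8.3785 / (0.164 − 0.046) = 8.3785 / 0.118 = 71.0039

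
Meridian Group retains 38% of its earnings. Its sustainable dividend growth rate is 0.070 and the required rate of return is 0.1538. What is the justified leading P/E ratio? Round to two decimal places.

Payout ratio b = 1 − 0.38 = 0.62.
Justified leading P/E = b/(r−g) = 0.62/(0.1538−0.07) = 7.3986

7.40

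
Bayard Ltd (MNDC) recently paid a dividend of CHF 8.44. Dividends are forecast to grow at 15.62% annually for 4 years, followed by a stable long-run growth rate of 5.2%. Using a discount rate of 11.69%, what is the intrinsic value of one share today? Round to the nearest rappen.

Two-stage DDM. Project D₁…D_4 at 0.1562, terminal growth 0.052, discount at r = 0.1169.
D_1 = 9.7583
D_2 = 11.2826
D_3 = 13.0449
D_4 = 15.0825
Terminal value at t=4: TV = D_5/(r−g) = 15.8668/(0.1169−0.052) = 244.4811
P₀ = 9.7583/(1+0.1169)^1 + 11.2826/(1+0.1169)^2 + 13.0449/(1+0.1169)^3 + 15.0825/(1+0.1169)^4 + 244.4811/(1+0.1169)^4 = 193.9404

CHF 193.94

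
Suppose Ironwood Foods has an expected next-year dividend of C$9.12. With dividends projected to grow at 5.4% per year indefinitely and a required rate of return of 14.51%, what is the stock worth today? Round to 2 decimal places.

C$100.11

Gordon growth model: P₀ = D₁/(r − g), with D₁ = 9.12 given directly.
P₀ = 9.1200 / (0.1451 − 0.054) = 9.1200 / 0.0911 = 100.1098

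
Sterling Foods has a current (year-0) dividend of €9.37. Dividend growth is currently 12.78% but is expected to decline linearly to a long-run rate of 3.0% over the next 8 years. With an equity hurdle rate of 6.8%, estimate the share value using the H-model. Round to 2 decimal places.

€350.44

H-model: P₀ = D₀[(1+g_L) + H(g_S−g_L)]/(r−g_L), with H = 8/2 = 4.
P₀ = 9.37 × [(1+0.03) + 4×(0.1278−0.03)] / (0.068−0.03)
   = 9.37 × 1.4212 / 0.038 = 350.4380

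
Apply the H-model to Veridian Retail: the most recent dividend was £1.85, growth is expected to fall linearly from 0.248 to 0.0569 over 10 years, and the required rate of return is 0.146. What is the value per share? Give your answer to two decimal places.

H-model: P₀ = D₀[(1+g_L) + H(g_S−g_L)]/(r−g_L), with H = 10/2 = 5.
P₀ = 1.85 × [(1+0.0569) + 5×(0.248−0.0569)] / (0.146−0.0569)
   = 1.85 × 2.0124 / 0.0891 = 41.7838

£41.78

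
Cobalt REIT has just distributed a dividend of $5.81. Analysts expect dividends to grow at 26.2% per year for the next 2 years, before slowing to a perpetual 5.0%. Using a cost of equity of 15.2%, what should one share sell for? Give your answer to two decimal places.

$85.11

Two-stage DDM. Project D₁…D_2 at 0.262, terminal growth 0.05, discount at r = 0.152.
D_1 = 7.3322
D_2 = 9.2533
Terminal value at t=2: TV = D_3/(r−g) = 9.7159/(0.152−0.05) = 95.2542
P₀ = 7.3322/(1+0.152)^1 + 9.2533/(1+0.152)^2 + 95.2542/(1+0.152)^2 = 85.1133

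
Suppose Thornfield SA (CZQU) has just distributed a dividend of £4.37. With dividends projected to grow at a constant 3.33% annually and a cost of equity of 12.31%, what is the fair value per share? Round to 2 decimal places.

£50.28

Gordon growth model: P₀ = D₁/(r − g). D₁ = 4.37 × (1 + 0.0333) = 4.5155.
P₀ = 4.5155 / (0.1231 − 0.0333) = 4.5155 / 0.0898 = 50.2842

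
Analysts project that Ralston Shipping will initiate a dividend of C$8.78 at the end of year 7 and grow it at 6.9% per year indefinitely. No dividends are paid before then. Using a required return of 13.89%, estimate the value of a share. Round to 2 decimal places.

Deferred-dividend DDM. At t=6 the remaining stream is a growing perpetuity with first payment D_7 = 8.78.
V_6 = D_7/(r−g) = 8.78/(0.1389−0.069) = 125.6080
P₀ = V_6/(1+r)^6 = 125.6080/(1+0.1389)^6 = 57.5577

C$57.56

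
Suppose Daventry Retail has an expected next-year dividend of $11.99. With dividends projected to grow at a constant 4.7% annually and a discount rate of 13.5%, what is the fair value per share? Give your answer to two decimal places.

Gordon growth model: P₀ = D₁/(r − g), with D₁ = 11.99 given directly.
P₀ = 11.9900 / (0.135 − 0.047) = 11.9900 / 0.088 = 136.2500

$136.25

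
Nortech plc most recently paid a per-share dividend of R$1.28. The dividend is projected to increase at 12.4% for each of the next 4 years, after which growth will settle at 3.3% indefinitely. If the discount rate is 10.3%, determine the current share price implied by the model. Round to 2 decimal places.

R$25.74

Two-stage DDM. Project D₁…D_4 at 0.124, terminal growth 0.033, discount at r = 0.103.
D_1 = 1.4387
D_2 = 1.6171
D_3 = 1.8176
D_4 = 2.0430
Terminal value at t=4: TV = D_5/(r−g) = 2.1105/(0.103−0.033) = 30.1493
P₀ = 1.4387/(1+0.103)^1 + 1.6171/(1+0.103)^2 + 1.8176/(1+0.103)^3 + 2.0430/(1+0.103)^4 + 30.1493/(1+0.103)^4 = 25.7377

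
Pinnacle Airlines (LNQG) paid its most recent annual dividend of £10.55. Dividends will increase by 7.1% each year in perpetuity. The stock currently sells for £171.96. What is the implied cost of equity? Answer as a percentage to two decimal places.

Rearranging the constant-growth DDM: r = D₁/P₀ + g.
D₁ = 10.55 × (1 + 0.071) = 11.2990.
r = 11.2990 / 171.96 + 0.071 = 0.06571 + 0.071 = 0.13671

13.67%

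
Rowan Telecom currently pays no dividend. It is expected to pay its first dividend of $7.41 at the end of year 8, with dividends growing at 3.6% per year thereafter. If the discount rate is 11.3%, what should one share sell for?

$45.48

Deferred-dividend DDM. At t=7 the remaining stream is a growing perpetuity with first payment D_8 = 7.41.
V_7 = D_8/(r−g) = 7.41/(0.113−0.036) = 96.2338
P₀ = V_7/(1+r)^7 = 96.2338/(1+0.113)^7 = 45.4843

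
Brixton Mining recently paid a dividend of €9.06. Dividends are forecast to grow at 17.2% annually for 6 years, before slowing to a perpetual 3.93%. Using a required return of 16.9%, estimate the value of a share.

€128.57

Two-stage DDM. Project D₁…D_6 at 0.172, terminal growth 0.0393, discount at r = 0.169.
D_1 = 10.6183
D_2 = 12.4447
D_3 = 14.5852
D_4 = 17.0938
D_5 = 20.0339
D_6 = 23.4798
Terminal value at t=6: TV = D_7/(r−g) = 24.4025/(0.169−0.0393) = 188.1459
P₀ = 10.6183/(1+0.169)^1 + 12.4447/(1+0.169)^2 + 14.5852/(1+0.169)^3 + 17.0938/(1+0.169)^4 + 20.0339/(1+0.169)^5 + 23.4798/(1+0.169)^6 + 188.1459/(1+0.169)^6 = 128.5742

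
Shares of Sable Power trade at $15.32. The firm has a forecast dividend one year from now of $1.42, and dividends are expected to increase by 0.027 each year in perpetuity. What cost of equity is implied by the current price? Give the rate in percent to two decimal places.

Rearranging the constant-growth DDM: r = D₁/P₀ + g.
r = 1.4200 / 15.32 + 0.027 = 0.09269 + 0.027 = 0.11969

11.97%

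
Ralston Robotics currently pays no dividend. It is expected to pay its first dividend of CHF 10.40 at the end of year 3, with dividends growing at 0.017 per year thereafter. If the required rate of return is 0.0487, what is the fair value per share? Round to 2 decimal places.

Deferred-dividend DDM. At t=2 the remaining stream is a growing perpetuity with first payment D_3 = 10.40.
V_2 = D_3/(r−g) = 10.40/(0.0487−0.017) = 328.0757
P₀ = V_2/(1+r)^2 = 328.0757/(1+0.0487)^2 = 298.3126

CHF 298.31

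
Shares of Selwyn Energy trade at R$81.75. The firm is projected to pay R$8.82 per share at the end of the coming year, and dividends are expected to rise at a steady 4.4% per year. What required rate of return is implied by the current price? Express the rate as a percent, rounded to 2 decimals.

15.19%

Rearranging the constant-growth DDM: r = D₁/P₀ + g.
r = 8.8200 / 81.75 + 0.044 = 0.10789 + 0.044 = 0.15189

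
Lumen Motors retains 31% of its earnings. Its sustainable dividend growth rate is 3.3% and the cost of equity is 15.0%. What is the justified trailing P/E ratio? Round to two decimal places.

6.09

Payout ratio b = 1 − 0.31 = 0.69.
Justified trailing P/E = b(1+g)/(r−g) = 0.69×(1+0.033)/(0.15−0.033) = 6.0921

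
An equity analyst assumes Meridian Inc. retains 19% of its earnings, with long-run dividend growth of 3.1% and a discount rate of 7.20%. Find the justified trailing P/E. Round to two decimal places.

Payout ratio b = 1 − 0.19 = 0.81.
Justified trailing P/E = b(1+g)/(r−g) = 0.81×(1+0.031)/(0.072−0.031) = 20.3685

20.37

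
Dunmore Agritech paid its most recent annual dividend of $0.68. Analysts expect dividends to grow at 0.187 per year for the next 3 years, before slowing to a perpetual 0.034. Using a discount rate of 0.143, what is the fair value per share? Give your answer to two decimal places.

Two-stage DDM. Project D₁…D_3 at 0.187, terminal growth 0.034, discount at r = 0.143.
D_1 = 0.8072
D_2 = 0.9581
D_3 = 1.1373
Terminal value at t=3: TV = D_4/(r−g) = 1.1759/(0.143−0.034) = 10.7884
P₀ = 0.8072/(1+0.143)^1 + 0.9581/(1+0.143)^2 + 1.1373/(1+0.143)^3 + 10.7884/(1+0.143)^3 = 9.4258

$9.43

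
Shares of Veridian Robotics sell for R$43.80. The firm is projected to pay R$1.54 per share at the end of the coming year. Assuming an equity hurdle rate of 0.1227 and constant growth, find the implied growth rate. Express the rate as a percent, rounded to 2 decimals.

From P₀ = D₁/(r − g), the implied growth is g = r − D₁/P₀.
g = 0.1227 − 1.54/43.80 = 0.1227 − 0.03516 = 0.08754

8.75%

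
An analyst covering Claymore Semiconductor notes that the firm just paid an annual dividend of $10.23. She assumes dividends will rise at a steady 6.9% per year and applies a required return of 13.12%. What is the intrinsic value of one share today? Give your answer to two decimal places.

Gordon growth model: P₀ = D₁/(r − g). D₁ = 10.23 × (1 + 0.069) = 10.9359.
P₀ = 10.9359 / (0.1312 − 0.069) = 10.9359 / 0.0622 = 175.8178

$175.82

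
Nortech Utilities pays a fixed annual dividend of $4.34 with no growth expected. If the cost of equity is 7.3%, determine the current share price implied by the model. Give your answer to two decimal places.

$59.45

Zero-growth DDM (perpetuity): P₀ = D/r = 4.34 / 0.073 = 59.4521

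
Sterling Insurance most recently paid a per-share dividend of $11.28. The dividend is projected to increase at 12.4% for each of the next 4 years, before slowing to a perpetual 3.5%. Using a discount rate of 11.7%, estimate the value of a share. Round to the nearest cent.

Two-stage DDM. Project D₁…D_4 at 0.124, terminal growth 0.035, discount at r = 0.117.
D_1 = 12.6787
D_2 = 14.2509
D_3 = 16.0180
D_4 = 18.0042
Terminal value at t=4: TV = D_5/(r−g) = 18.6344/(0.117−0.035) = 227.2484
P₀ = 12.6787/(1+0.117)^1 + 14.2509/(1+0.117)^2 + 16.0180/(1+0.117)^3 + 18.0042/(1+0.117)^4 + 227.2484/(1+0.117)^4 = 191.8096

$191.81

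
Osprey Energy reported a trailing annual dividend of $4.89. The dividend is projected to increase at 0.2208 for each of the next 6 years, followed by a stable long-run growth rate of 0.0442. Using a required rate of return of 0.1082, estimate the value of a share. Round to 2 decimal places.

$184.32

Two-stage DDM. Project D₁…D_6 at 0.2208, terminal growth 0.0442, discount at r = 0.1082.
D_1 = 5.9697
D_2 = 7.2878
D_3 = 8.8970
D_4 = 10.8614
D_5 = 13.2596
D_6 = 16.1874
Terminal value at t=6: TV = D_7/(r−g) = 16.9028/(0.1082−0.0442) = 264.1069
P₀ = 5.9697/(1+0.1082)^1 + 7.2878/(1+0.1082)^2 + 8.8970/(1+0.1082)^3 + 10.8614/(1+0.1082)^4 + 13.2596/(1+0.1082)^5 + 16.1874/(1+0.1082)^6 + 264.1069/(1+0.1082)^6 = 184.3157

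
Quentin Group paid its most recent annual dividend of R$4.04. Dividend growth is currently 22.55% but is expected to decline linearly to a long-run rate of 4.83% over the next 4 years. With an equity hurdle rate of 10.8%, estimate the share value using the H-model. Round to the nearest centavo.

R$94.92

H-model: P₀ = D₀[(1+g_L) + H(g_S−g_L)]/(r−g_L), with H = 4/2 = 2.
P₀ = 4.04 × [(1+0.0483) + 2×(0.2255−0.0483)] / (0.108−0.0483)
   = 4.04 × 1.4027 / 0.0597 = 94.9231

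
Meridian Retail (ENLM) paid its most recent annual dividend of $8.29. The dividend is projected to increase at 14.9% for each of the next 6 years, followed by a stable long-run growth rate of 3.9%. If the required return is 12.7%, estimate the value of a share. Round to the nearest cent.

$163.17

Two-stage DDM. Project D₁…D_6 at 0.149, terminal growth 0.039, discount at r = 0.127.
D_1 = 9.5252
D_2 = 10.9445
D_3 = 12.5752
D_4 = 14.4489
D_5 = 16.6018
D_6 = 19.0754
Terminal value at t=6: TV = D_7/(r−g) = 19.8194/(0.127−0.039) = 225.2203
P₀ = 9.5252/(1+0.127)^1 + 10.9445/(1+0.127)^2 + 12.5752/(1+0.127)^3 + 14.4489/(1+0.127)^4 + 16.6018/(1+0.127)^5 + 19.0754/(1+0.127)^6 + 225.2203/(1+0.127)^6 = 163.1679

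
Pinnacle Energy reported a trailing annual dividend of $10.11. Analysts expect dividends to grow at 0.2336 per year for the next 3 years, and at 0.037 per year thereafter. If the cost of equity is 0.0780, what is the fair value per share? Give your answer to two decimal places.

$423.15

Two-stage DDM. Project D₁…D_3 at 0.2336, terminal growth 0.037, discount at r = 0.078.
D_1 = 12.4717
D_2 = 15.3851
D_3 = 18.9790
Terminal value at t=3: TV = D_4/(r−g) = 19.6813/(0.078−0.037) = 480.0308
P₀ = 12.4717/(1+0.078)^1 + 15.3851/(1+0.078)^2 + 18.9790/(1+0.078)^3 + 480.0308/(1+0.078)^3 = 423.1475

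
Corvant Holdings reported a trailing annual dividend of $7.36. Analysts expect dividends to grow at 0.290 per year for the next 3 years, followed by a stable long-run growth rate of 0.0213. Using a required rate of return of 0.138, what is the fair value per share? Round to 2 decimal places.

Two-stage DDM. Project D₁…D_3 at 0.29, terminal growth 0.0213, discount at r = 0.138.
D_1 = 9.4944
D_2 = 12.2478
D_3 = 15.7996
Terminal value at t=3: TV = D_4/(r−g) = 16.1362/(0.138−0.0213) = 138.2705
P₀ = 9.4944/(1+0.138)^1 + 12.2478/(1+0.138)^2 + 15.7996/(1+0.138)^3 + 138.2705/(1+0.138)^3 = 122.3427

$122.34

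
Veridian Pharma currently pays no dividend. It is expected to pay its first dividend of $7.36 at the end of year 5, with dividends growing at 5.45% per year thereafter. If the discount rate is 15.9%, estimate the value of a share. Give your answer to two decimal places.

$39.03

Deferred-dividend DDM. At t=4 the remaining stream is a growing perpetuity with first payment D_5 = 7.36.
V_4 = D_5/(r−g) = 7.36/(0.159−0.0545) = 70.4306
P₀ = V_4/(1+r)^4 = 70.4306/(1+0.159)^4 = 39.0326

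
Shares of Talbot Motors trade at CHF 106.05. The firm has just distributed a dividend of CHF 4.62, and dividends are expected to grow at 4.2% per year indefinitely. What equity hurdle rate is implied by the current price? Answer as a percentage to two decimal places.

Rearranging the constant-growth DDM: r = D₁/P₀ + g.
D₁ = 4.62 × (1 + 0.042) = 4.8140.
r = 4.8140 / 106.05 + 0.042 = 0.04539 + 0.042 = 0.08739

8.74%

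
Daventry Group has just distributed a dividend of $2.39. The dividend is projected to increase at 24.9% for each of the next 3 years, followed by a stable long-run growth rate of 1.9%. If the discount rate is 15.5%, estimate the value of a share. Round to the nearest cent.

$31.05

Two-stage DDM. Project D₁…D_3 at 0.249, terminal growth 0.019, discount at r = 0.155.
D_1 = 2.9851
D_2 = 3.7284
D_3 = 4.6568
Terminal value at t=3: TV = D_4/(r−g) = 4.7453/(0.155−0.019) = 34.8916
P₀ = 2.9851/(1+0.155)^1 + 3.7284/(1+0.155)^2 + 4.6568/(1+0.155)^3 + 34.8916/(1+0.155)^3 = 31.0468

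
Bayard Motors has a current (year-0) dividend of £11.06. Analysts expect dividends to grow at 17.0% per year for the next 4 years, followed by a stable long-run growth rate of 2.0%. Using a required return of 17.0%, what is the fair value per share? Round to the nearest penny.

£119.45

Two-stage DDM. Project D₁…D_4 at 0.17, terminal growth 0.02, discount at r = 0.17.
D_1 = 12.9402
D_2 = 15.1400
D_3 = 17.7138
D_4 = 20.7252
Terminal value at t=4: TV = D_5/(r−g) = 21.1397/(0.17−0.02) = 140.9313
P₀ = 12.9402/(1+0.17)^1 + 15.1400/(1+0.17)^2 + 17.7138/(1+0.17)^3 + 20.7252/(1+0.17)^4 + 140.9313/(1+0.17)^4 = 119.4480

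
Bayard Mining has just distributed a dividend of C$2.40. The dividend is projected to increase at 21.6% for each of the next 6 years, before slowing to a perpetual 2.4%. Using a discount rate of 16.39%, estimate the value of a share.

Two-stage DDM. Project D₁…D_6 at 0.216, terminal growth 0.024, discount at r = 0.1639.
D_1 = 2.9184
D_2 = 3.5488
D_3 = 4.3153
D_4 = 5.2474
D_5 = 6.3809
D_6 = 7.7591
Terminal value at t=6: TV = D_7/(r−g) = 7.9453/(0.1639−0.024) = 56.7930
P₀ = 2.9184/(1+0.1639)^1 + 3.5488/(1+0.1639)^2 + 4.3153/(1+0.1639)^3 + 5.2474/(1+0.1639)^4 + 6.3809/(1+0.1639)^5 + 7.7591/(1+0.1639)^6 + 56.7930/(1+0.1639)^6 = 39.6776

C$39.68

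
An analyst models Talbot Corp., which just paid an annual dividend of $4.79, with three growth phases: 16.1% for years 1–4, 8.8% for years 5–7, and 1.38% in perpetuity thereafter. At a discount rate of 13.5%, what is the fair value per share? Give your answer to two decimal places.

Three-stage DDM. Project D₁…D_7; terminal Gordon value at t=7 with g = 0.0138; discount at r = 0.135.
D_1 = 5.5612
D_2 = 6.4565
D_3 = 7.4960
D_4 = 8.7029
D_5 = 9.4688
D_6 = 10.3020
D_7 = 11.2086
TV_7 = 11.3633/(0.135−0.0138) = 93.7564
P₀ = Σ Dₜ/(1+r)ᵗ + TV_7/(1+r)^7 = 73.3873

$73.39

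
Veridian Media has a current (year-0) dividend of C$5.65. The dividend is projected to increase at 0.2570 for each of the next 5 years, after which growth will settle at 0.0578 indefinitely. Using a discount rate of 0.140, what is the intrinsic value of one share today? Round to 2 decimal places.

Two-stage DDM. Project D₁…D_5 at 0.257, terminal growth 0.0578, discount at r = 0.14.
D_1 = 7.1021
D_2 = 8.9273
D_3 = 11.2216
D_4 = 14.1055
D_5 = 17.7307
Terminal value at t=5: TV = D_6/(r−g) = 18.7555/(0.14−0.0578) = 228.1690
P₀ = 7.1021/(1+0.14)^1 + 8.9273/(1+0.14)^2 + 11.2216/(1+0.14)^3 + 14.1055/(1+0.14)^4 + 17.7307/(1+0.14)^5 + 228.1690/(1+0.14)^5 = 156.7375

C$156.74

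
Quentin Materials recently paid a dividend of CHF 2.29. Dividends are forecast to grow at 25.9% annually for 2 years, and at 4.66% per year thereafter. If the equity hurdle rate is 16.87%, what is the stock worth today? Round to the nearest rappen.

CHF 27.90

Two-stage DDM. Project D₁…D_2 at 0.259, terminal growth 0.0466, discount at r = 0.1687.
D_1 = 2.8831
D_2 = 3.6298
Terminal value at t=2: TV = D_3/(r−g) = 3.7990/(0.1687−0.0466) = 31.1137
P₀ = 2.8831/(1+0.1687)^1 + 3.6298/(1+0.1687)^2 + 31.1137/(1+0.1687)^2 = 27.9041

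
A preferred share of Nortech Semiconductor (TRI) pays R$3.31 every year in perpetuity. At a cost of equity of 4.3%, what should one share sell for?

R$76.98

Zero-growth DDM (perpetuity): P₀ = D/r = 3.31 / 0.043 = 76.9767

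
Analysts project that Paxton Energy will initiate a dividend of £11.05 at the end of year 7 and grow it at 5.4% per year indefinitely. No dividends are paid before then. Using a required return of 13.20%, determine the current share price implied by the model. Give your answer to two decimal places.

£67.33

Deferred-dividend DDM. At t=6 the remaining stream is a growing perpetuity with first payment D_7 = 11.05.
V_6 = D_7/(r−g) = 11.05/(0.132−0.054) = 141.6667
P₀ = V_6/(1+r)^6 = 141.6667/(1+0.132)^6 = 67.3270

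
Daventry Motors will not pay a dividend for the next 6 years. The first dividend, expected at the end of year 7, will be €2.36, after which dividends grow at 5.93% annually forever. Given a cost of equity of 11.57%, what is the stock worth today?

Deferred-dividend DDM. At t=6 the remaining stream is a growing perpetuity with first payment D_7 = 2.36.
V_6 = D_7/(r−g) = 2.36/(0.1157−0.0593) = 41.8440
P₀ = V_6/(1+r)^6 = 41.8440/(1+0.1157)^6 = 21.6944

€21.69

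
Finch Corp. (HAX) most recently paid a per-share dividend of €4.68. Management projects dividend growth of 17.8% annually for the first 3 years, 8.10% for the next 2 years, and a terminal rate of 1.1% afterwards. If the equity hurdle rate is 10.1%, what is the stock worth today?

Three-stage DDM. Project D₁…D_5; terminal Gordon value at t=5 with g = 0.011; discount at r = 0.101.
D_1 = 5.5130
D_2 = 6.4944
D_3 = 7.6504
D_4 = 8.2700
D_5 = 8.9399
TV_5 = 9.0382/(0.101−0.011) = 100.4250
P₀ = Σ Dₜ/(1+r)ᵗ + TV_5/(1+r)^5 = 89.3242

€89.32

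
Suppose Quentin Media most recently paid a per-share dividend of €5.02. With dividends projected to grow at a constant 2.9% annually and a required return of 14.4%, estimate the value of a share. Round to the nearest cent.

€44.92

Gordon growth model: P₀ = D₁/(r − g). D₁ = 5.02 × (1 + 0.029) = 5.1656.
P₀ = 5.1656 / (0.144 − 0.029) = 5.1656 / 0.115 = 44.9181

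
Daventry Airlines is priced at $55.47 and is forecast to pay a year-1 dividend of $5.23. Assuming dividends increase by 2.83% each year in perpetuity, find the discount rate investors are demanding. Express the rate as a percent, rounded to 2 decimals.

Rearranging the constant-growth DDM: r = D₁/P₀ + g.
r = 5.2300 / 55.47 + 0.0283 = 0.09429 + 0.0283 = 0.12259

12.26%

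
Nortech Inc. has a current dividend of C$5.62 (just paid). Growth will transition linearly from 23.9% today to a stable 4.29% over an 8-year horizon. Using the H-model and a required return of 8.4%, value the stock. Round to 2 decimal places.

C$249.86

H-model: P₀ = D₀[(1+g_L) + H(g_S−g_L)]/(r−g_L), with H = 8/2 = 4.
P₀ = 5.62 × [(1+0.0429) + 4×(0.239−0.0429)] / (0.084−0.0429)
   = 5.62 × 1.8273 / 0.0411 = 249.8644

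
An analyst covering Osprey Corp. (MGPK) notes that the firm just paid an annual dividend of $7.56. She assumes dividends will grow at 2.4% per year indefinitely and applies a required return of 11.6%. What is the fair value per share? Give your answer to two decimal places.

$84.15

Gordon growth model: P₀ = D₁/(r − g). D₁ = 7.56 × (1 + 0.024) = 7.7414.
P₀ = 7.7414 / (0.116 − 0.024) = 7.7414 / 0.092 = 84.1461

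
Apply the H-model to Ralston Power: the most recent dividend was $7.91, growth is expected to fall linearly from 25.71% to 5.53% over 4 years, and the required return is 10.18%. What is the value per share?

H-model: P₀ = D₀[(1+g_L) + H(g_S−g_L)]/(r−g_L), with H = 4/2 = 2.
P₀ = 7.91 × [(1+0.0553) + 2×(0.2571−0.0553)] / (0.1018−0.0553)
   = 7.91 × 1.4589 / 0.0465 = 248.1699

$248.17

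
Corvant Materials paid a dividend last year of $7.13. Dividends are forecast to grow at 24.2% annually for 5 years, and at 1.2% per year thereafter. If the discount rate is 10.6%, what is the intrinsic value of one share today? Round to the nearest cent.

$188.25

Two-stage DDM. Project D₁…D_5 at 0.242, terminal growth 0.012, discount at r = 0.106.
D_1 = 8.8555
D_2 = 10.9985
D_3 = 13.6601
D_4 = 16.9659
D_5 = 21.0716
Terminal value at t=5: TV = D_6/(r−g) = 21.3245/(0.106−0.012) = 226.8559
P₀ = 8.8555/(1+0.106)^1 + 10.9985/(1+0.106)^2 + 13.6601/(1+0.106)^3 + 16.9659/(1+0.106)^4 + 21.0716/(1+0.106)^5 + 226.8559/(1+0.106)^5 = 188.2463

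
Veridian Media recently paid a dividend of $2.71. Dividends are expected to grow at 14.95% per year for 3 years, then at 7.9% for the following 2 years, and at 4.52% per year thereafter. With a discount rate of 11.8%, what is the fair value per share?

Three-stage DDM. Project D₁…D_5; terminal Gordon value at t=5 with g = 0.0452; discount at r = 0.118.
D_1 = 3.1151
D_2 = 3.5809
D_3 = 4.1162
D_4 = 4.4414
D_5 = 4.7922
TV_5 = 5.0089/(0.118−0.0452) = 68.8030
P₀ = Σ Dₜ/(1+r)ᵗ + TV_5/(1+r)^5 = 53.5744

$53.57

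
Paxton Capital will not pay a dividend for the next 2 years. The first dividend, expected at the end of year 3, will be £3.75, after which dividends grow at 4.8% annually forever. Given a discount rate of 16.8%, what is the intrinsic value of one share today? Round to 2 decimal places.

£22.91

Deferred-dividend DDM. At t=2 the remaining stream is a growing perpetuity with first payment D_3 = 3.75.
V_2 = D_3/(r−g) = 3.75/(0.168−0.048) = 31.2500
P₀ = V_2/(1+r)^2 = 31.2500/(1+0.168)^2 = 22.9068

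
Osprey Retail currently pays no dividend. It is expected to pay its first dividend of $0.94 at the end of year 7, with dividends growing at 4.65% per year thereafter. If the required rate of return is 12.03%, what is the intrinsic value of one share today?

$6.44

Deferred-dividend DDM. At t=6 the remaining stream is a growing perpetuity with first payment D_7 = 0.94.
V_6 = D_7/(r−g) = 0.94/(0.1203−0.0465) = 12.7371
P₀ = V_6/(1+r)^6 = 12.7371/(1+0.1203)^6 = 6.4427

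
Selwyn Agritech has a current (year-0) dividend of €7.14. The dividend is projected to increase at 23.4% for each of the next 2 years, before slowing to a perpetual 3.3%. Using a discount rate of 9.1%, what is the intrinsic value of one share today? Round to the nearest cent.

Two-stage DDM. Project D₁…D_2 at 0.234, terminal growth 0.033, discount at r = 0.091.
D_1 = 8.8108
D_2 = 10.8725
Terminal value at t=2: TV = D_3/(r−g) = 11.2313/(0.091−0.033) = 193.6426
P₀ = 8.8108/(1+0.091)^1 + 10.8725/(1+0.091)^2 + 193.6426/(1+0.091)^2 = 179.8967

€179.90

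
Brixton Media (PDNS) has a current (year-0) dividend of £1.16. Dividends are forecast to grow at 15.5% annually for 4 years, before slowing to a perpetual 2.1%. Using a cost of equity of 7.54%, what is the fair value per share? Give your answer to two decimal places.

Two-stage DDM. Project D₁…D_4 at 0.155, terminal growth 0.021, discount at r = 0.0754.
D_1 = 1.3398
D_2 = 1.5475
D_3 = 1.7873
D_4 = 2.0644
Terminal value at t=4: TV = D_5/(r−g) = 2.1077/(0.0754−0.021) = 38.7447
P₀ = 1.3398/(1+0.0754)^1 + 1.5475/(1+0.0754)^2 + 1.7873/(1+0.0754)^3 + 2.0644/(1+0.0754)^4 + 38.7447/(1+0.0754)^4 = 34.5335

£34.53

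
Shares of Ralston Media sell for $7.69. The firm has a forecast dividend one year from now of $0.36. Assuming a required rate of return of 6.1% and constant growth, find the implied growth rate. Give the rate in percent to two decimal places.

From P₀ = D₁/(r − g), the implied growth is g = r − D₁/P₀.
g = 0.061 − 0.36/7.69 = 0.061 − 0.04681 = 0.01419

1.42%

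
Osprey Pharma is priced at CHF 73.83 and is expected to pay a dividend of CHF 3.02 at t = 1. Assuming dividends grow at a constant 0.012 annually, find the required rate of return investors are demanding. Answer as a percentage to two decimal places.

5.29%

Rearranging the constant-growth DDM: r = D₁/P₀ + g.
r = 3.0200 / 73.83 + 0.012 = 0.04090 + 0.012 = 0.05290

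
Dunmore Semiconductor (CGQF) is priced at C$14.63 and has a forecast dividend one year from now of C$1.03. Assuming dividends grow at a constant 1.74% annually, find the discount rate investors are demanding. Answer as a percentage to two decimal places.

Rearranging the constant-growth DDM: r = D₁/P₀ + g.
r = 1.0300 / 14.63 + 0.0174 = 0.07040 + 0.0174 = 0.08780

8.78%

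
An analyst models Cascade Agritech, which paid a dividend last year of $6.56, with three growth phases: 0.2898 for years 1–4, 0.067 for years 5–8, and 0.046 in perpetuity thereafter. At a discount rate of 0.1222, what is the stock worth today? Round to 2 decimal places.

Three-stage DDM. Project D₁…D_8; terminal Gordon value at t=8 with g = 0.046; discount at r = 0.1222.
D_1 = 8.4611
D_2 = 10.9131
D_3 = 14.0757
D_4 = 18.1549
D_5 = 19.3713
D_6 = 20.6691
D_7 = 22.0540
D_8 = 23.5316
TV_8 = 24.6140/(0.1222−0.046) = 323.0187
P₀ = Σ Dₜ/(1+r)ᵗ + TV_8/(1+r)^8 = 206.4723

$206.47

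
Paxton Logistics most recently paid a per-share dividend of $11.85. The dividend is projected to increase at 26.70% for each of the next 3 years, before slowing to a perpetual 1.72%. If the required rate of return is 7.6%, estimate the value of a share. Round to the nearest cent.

$384.42

Two-stage DDM. Project D₁…D_3 at 0.267, terminal growth 0.0172, discount at r = 0.076.
D_1 = 15.0139
D_2 = 19.0227
D_3 = 24.1017
Terminal value at t=3: TV = D_4/(r−g) = 24.5163/(0.076−0.0172) = 416.9435
P₀ = 15.0139/(1+0.076)^1 + 19.0227/(1+0.076)^2 + 24.1017/(1+0.076)^3 + 416.9435/(1+0.076)^3 = 384.4189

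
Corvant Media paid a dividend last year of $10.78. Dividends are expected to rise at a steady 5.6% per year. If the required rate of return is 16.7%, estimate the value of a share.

$102.56

Gordon growth model: P₀ = D₁/(r − g). D₁ = 10.78 × (1 + 0.056) = 11.3837.
P₀ = 11.3837 / (0.167 − 0.056) = 11.3837 / 0.111 = 102.5557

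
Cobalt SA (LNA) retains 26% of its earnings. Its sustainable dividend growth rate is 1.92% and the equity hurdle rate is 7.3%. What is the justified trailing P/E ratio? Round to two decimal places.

14.02

Payout ratio b = 1 − 0.26 = 0.74.
Justified trailing P/E = b(1+g)/(r−g) = 0.74×(1+0.0192)/(0.073−0.0192) = 14.0187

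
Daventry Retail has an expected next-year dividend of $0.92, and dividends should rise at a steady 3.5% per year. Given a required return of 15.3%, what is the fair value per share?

Gordon growth model: P₀ = D₁/(r − g), with D₁ = 0.92 given directly.
P₀ = 0.9200 / (0.153 − 0.035) = 0.9200 / 0.118 = 7.7966

$7.80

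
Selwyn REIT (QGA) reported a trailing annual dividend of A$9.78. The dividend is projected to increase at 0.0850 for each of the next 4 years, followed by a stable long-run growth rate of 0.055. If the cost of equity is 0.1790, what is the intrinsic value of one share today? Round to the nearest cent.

A$91.60

Two-stage DDM. Project D₁…D_4 at 0.085, terminal growth 0.055, discount at r = 0.179.
D_1 = 10.6113
D_2 = 11.5133
D_3 = 12.4919
D_4 = 13.5537
Terminal value at t=4: TV = D_5/(r−g) = 14.2992/(0.179−0.055) = 115.3157
P₀ = 10.6113/(1+0.179)^1 + 11.5133/(1+0.179)^2 + 12.4919/(1+0.179)^3 + 13.5537/(1+0.179)^4 + 115.3157/(1+0.179)^4 = 91.6005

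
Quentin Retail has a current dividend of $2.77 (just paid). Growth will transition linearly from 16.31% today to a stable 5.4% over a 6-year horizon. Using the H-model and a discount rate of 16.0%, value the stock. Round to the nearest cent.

$36.10

H-model: P₀ = D₀[(1+g_L) + H(g_S−g_L)]/(r−g_L), with H = 6/2 = 3.
P₀ = 2.77 × [(1+0.054) + 3×(0.1631−0.054)] / (0.16−0.054)
   = 2.77 × 1.3813 / 0.106 = 36.0962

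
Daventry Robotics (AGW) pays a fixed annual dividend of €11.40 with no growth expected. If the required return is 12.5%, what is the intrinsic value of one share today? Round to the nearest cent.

€91.20

Zero-growth DDM (perpetuity): P₀ = D/r = 11.40 / 0.125 = 91.2000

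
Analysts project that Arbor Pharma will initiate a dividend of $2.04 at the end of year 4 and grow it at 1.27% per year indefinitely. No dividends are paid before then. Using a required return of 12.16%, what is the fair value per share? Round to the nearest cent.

Deferred-dividend DDM. At t=3 the remaining stream is a growing perpetuity with first payment D_4 = 2.04.
V_3 = D_4/(r−g) = 2.04/(0.1216−0.0127) = 18.7328
P₀ = V_3/(1+r)^3 = 18.7328/(1+0.1216)^3 = 13.2766

$13.28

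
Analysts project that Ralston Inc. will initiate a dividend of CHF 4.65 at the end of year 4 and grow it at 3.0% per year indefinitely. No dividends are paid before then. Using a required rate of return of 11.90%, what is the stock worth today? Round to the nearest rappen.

CHF 37.29

Deferred-dividend DDM. At t=3 the remaining stream is a growing perpetuity with first payment D_4 = 4.65.
V_3 = D_4/(r−g) = 4.65/(0.119−0.03) = 52.2472
P₀ = V_3/(1+r)^3 = 52.2472/(1+0.119)^3 = 37.2883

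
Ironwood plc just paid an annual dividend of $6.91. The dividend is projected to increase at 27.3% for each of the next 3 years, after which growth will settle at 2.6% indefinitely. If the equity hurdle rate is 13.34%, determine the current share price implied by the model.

$119.80

Two-stage DDM. Project D₁…D_3 at 0.273, terminal growth 0.026, discount at r = 0.1334.
D_1 = 8.7964
D_2 = 11.1979
D_3 = 14.2549
Terminal value at t=3: TV = D_4/(r−g) = 14.6255/(0.1334−0.026) = 136.1778
P₀ = 8.7964/(1+0.1334)^1 + 11.1979/(1+0.1334)^2 + 14.2549/(1+0.1334)^3 + 136.1778/(1+0.1334)^3 = 119.8001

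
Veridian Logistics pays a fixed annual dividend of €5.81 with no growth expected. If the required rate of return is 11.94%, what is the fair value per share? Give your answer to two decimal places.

€48.66

Zero-growth DDM (perpetuity): P₀ = D/r = 5.81 / 0.1194 = 48.6600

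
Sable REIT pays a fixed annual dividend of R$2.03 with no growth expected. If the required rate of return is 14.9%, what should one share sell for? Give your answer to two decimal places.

Zero-growth DDM (perpetuity): P₀ = D/r = 2.03 / 0.149 = 13.6242

R$13.62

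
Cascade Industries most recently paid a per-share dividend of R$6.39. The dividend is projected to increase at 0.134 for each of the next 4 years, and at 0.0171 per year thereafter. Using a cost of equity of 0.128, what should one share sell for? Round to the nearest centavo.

Two-stage DDM. Project D₁…D_4 at 0.134, terminal growth 0.0171, discount at r = 0.128.
D_1 = 7.2463
D_2 = 8.2173
D_3 = 9.3184
D_4 = 10.5670
Terminal value at t=4: TV = D_5/(r−g) = 10.7477/(0.128−0.0171) = 96.9137
P₀ = 7.2463/(1+0.128)^1 + 8.2173/(1+0.128)^2 + 9.3184/(1+0.128)^3 + 10.5670/(1+0.128)^4 + 96.9137/(1+0.128)^4 = 85.7634

R$85.76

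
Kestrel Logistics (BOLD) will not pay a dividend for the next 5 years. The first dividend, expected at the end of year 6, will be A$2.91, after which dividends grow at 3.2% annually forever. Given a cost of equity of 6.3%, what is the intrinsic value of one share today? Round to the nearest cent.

A$69.16

Deferred-dividend DDM. At t=5 the remaining stream is a growing perpetuity with first payment D_6 = 2.91.
V_5 = D_6/(r−g) = 2.91/(0.063−0.032) = 93.8710
P₀ = V_5/(1+r)^5 = 93.8710/(1+0.063)^5 = 69.1616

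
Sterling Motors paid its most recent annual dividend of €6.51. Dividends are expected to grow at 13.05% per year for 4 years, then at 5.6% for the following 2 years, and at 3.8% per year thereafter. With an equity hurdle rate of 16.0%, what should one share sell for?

Three-stage DDM. Project D₁…D_6; terminal Gordon value at t=6 with g = 0.038; discount at r = 0.16.
D_1 = 7.3596
D_2 = 8.3200
D_3 = 9.4057
D_4 = 10.6332
D_5 = 11.2286
D_6 = 11.8574
TV_6 = 12.3080/(0.16−0.038) = 100.8855
P₀ = Σ Dₜ/(1+r)ᵗ + TV_6/(1+r)^6 = 76.0466

€76.05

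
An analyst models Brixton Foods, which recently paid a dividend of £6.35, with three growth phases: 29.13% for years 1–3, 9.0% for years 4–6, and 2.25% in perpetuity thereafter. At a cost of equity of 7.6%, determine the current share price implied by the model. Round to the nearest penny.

£279.59

Three-stage DDM. Project D₁…D_6; terminal Gordon value at t=6 with g = 0.0225; discount at r = 0.076.
D_1 = 8.1998
D_2 = 10.5883
D_3 = 13.6727
D_4 = 14.9033
D_5 = 16.2446
D_6 = 17.7066
TV_6 = 18.1050/(0.076−0.0225) = 338.4108
P₀ = Σ Dₜ/(1+r)ᵗ + TV_6/(1+r)^6 = 279.5889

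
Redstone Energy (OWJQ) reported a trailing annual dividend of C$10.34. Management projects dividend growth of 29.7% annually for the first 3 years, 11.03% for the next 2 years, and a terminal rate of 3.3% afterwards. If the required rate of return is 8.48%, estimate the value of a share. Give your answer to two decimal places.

C$450.60

Three-stage DDM. Project D₁…D_5; terminal Gordon value at t=5 with g = 0.033; discount at r = 0.0848.
D_1 = 13.4110
D_2 = 17.3940
D_3 = 22.5601
D_4 = 25.0484
D_5 = 27.8113
TV_5 = 28.7291/(0.0848−0.033) = 554.6151
P₀ = Σ Dₜ/(1+r)ᵗ + TV_5/(1+r)^5 = 450.6006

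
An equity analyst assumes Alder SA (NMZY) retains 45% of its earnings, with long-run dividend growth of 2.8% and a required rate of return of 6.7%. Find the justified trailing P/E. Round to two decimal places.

14.50

Payout ratio b = 1 − 0.45 = 0.55.
Justified trailing P/E = b(1+g)/(r−g) = 0.55×(1+0.028)/(0.067−0.028) = 14.4974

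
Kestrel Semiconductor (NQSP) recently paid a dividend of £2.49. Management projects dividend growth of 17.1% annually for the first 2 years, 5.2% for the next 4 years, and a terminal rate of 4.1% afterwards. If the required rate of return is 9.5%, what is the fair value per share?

£62.59

Three-stage DDM. Project D₁…D_6; terminal Gordon value at t=6 with g = 0.041; discount at r = 0.095.
D_1 = 2.9158
D_2 = 3.4144
D_3 = 3.5919
D_4 = 3.7787
D_5 = 3.9752
D_6 = 4.1819
TV_6 = 4.3534/(0.095−0.041) = 80.6182
P₀ = Σ Dₜ/(1+r)ᵗ + TV_6/(1+r)^6 = 62.5938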